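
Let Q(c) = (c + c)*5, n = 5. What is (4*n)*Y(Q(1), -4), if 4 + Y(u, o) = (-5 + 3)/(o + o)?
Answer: -75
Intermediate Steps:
Q(c) = 10*c (Q(c) = (2*c)*5 = 10*c)
Y(u, o) = -4 - 1/o (Y(u, o) = -4 + (-5 + 3)/(o + o) = -4 - 2*1/(2*o) = -4 - 1/o)
(4*n)*Y(Q(1), -4) = (4*5)*(-4 - 1/(-4)) = 20*(-4 - 1*(-¼)) = 20*(-4 + ¼) = 20*(-15/4) = -75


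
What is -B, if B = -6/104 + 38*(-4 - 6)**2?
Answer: -197597/52 ≈ -3799.9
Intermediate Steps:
B = 197597/52 (B = -6*1/104 + 38*(-10)**2 = -3/52 + 38*100 = -3/52 + 3800 = 197597/52 ≈ 3799.9)
-B = -1*197597/52 = -197597/52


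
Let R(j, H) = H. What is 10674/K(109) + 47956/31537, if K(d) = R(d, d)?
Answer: 341853142/3437533 ≈ 99.447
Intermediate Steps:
K(d) = d
10674/K(109) + 47956/31537 = 10674/109 + 47956/31537 = 341853142/3437533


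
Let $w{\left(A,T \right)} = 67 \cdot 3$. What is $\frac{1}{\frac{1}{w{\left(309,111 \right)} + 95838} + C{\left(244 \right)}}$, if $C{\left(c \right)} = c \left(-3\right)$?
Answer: $- \frac{96039}{70300547} \approx -0.0013661$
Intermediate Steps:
$w{\left(A,T \right)} = 201$
$C{\left(c \right)} = - 3 c$
$\frac{1}{\frac{1}{w{\left(309,111 \right)} + 95838} + C{\left(244 \right)}} = \frac{1}{\frac{1}{201 + 95838} - 732} = \frac{1}{\frac{1}{96039} - 732} = \frac{1}{- \frac{70300547}{96039}} = - \frac{96039}{70300547}$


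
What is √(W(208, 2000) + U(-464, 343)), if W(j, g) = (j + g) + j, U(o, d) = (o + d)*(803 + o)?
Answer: I*√38603 ≈ 196.48*I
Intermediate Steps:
U(o, d) = (803 + o)*(d + o) (U(o, d) = (d + o)*(803 + o) = (803 + o)*(d + o))
W(j, g) = g + 2*j (W(j, g) = (g + j) + j = g + 2*j)
√(W(208, 2000) + U(-464, 343)) = √((2000 + 2*208) + ((-464)² + 803*343 + 803*(-464) + 343*(-464))) = √((2000 + 416) + (215296 + 275429 - 372592 - 159152)) = √(2416 - 41019) = √(-38603) = I*√38603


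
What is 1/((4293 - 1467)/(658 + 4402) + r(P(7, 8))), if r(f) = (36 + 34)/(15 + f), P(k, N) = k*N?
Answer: 179630/277423 ≈ 0.64750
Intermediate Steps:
P(k, N) = N*k
r(f) = 70/(15 + f)
1/((4293 - 1467)/(658 + 4402) + r(P(7, 8))) = 1/((4293 - 1467)/(658 + 4402) + 70/(15 + 8*7)) = 1/(2826/5060 + 70/(15 + 56)) = 1/(2826*(1/5060) + 70/71) = 1/(1413/2530 + 70*(1/71)) = 1/(1413/2530 + 70/71) = 1/(277423/179630) = 179630/277423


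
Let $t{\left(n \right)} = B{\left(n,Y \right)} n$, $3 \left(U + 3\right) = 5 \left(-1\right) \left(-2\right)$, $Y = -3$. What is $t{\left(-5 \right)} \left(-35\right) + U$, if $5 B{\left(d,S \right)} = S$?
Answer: $- \frac{314}{3} \approx -104.67$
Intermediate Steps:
$B{\left(d,S \right)} = \frac{S}{5}$
$U = \frac{1}{3}$ ($U = -3 + \frac{5 \left(-1\right) \left(-2\right)}{3} = -3 + \frac{\left(-5\right) \left(-2\right)}{3} = -3 + \frac{1}{3} \cdot 10 = -3 + \frac{10}{3} = \frac{1}{3} \approx 0.33333$)
$t{\left(n \right)} = - \frac{3 n}{5}$ ($t{\left(n \right)} = \frac{1}{5} \left(-3\right) n = - \frac{3 n}{5}$)
$t{\left(-5 \right)} \left(-35\right) + U = \left(- \frac{3}{5}\right) \left(-5\right) \left(-35\right) + \frac{1}{3} = 3 \left(-35\right) + \frac{1}{3} = -105 + \frac{1}{3} = - \frac{314}{3}$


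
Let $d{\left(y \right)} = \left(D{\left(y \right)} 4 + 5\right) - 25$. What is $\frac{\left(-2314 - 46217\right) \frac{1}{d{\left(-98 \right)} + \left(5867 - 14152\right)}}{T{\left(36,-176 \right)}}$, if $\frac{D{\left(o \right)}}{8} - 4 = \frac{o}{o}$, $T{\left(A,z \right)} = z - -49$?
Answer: $- \frac{16177}{344805} \approx -0.046916$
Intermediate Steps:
$T{\left(A,z \right)} = 49 + z$ ($T{\left(A,z \right)} = z + 49 = 49 + z$)
$D{\left(o \right)} = 40$ ($D{\left(o \right)} = 32 + 8 \frac{o}{o} = 32 + 8 \cdot 1 = 32 + 8 = 40$)
$d{\left(y \right)} = 140$ ($d{\left(y \right)} = \left(40 \cdot 4 + 5\right) - 25 = \left(160 + 5\right) - 25 = 165 - 25 = 140$)
$\frac{\left(-2314 - 46217\right) \frac{1}{d{\left(-98 \right)} + \left(5867 - 14152\right)}}{T{\left(36,-176 \right)}} = \frac{\left(-2314 - 46217\right) \frac{1}{140 + \left(5867 - 14152\right)}}{49 - 176} = \frac{\left(-2314 - 46217\right) \frac{1}{140 + \left(5867 - 14152\right)}}{-127} = - \frac{48531}{140 - 8285} \left(- \frac{1}{127}\right) = - \frac{48531}{-8145} \left(- \frac{1}{127}\right) = \left(-48531\right) \left(- \frac{1}{8145}\right) \left(- \frac{1}{127}\right) = \frac{16177}{2715} \left(- \frac{1}{127}\right) = - \frac{16177}{344805}$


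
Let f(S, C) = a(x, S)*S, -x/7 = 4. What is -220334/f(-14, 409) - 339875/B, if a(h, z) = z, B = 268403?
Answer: -29602461051/26303494 ≈ -1125.4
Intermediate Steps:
x = -28 (x = -7*4 = -28)
f(S, C) = S² (f(S, C) = S*S = S²)
-220334/f(-14, 409) - 339875/B = -220334/((-14)²) - 339875/268403 = -220334/196 - 339875*1/268403 = -220334*1/196 - 339875/268403 = -110167/98 - 339875/268403 = -29602461051/26303494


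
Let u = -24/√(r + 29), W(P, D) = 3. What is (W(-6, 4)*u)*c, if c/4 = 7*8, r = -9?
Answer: -8064*√5/5 ≈ -3606.3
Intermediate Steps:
u = -12*√5/5 (u = -24/√(-9 + 29) = -24*√5/10 = -12*√5/5 ≈ -5.3666)
c = 224 (c = 4*(7*8) = 4*56 = 224)
(W(-6, 4)*u)*c = (3*(-12*√5/5))*224 = -36*√5/5*224 = -8064*√5/5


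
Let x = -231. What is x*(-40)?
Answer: 9240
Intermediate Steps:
x*(-40) = -231*(-40) = 9240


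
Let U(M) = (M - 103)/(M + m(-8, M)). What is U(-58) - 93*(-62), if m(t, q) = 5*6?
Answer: 23087/4 ≈ 5771.8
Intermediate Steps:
m(t, q) = 30
U(M) = (-103 + M)/(30 + M) (U(M) = (M - 103)/(M + 30) = (-103 + M)/(30 + M))
U(-58) - 93*(-62) = (-103 - 58)/(30 - 58) - 93*(-62) = -161/(-28) + 5766 = -1/28*(-161) + 5766 = 23/4 + 5766 = 23087/4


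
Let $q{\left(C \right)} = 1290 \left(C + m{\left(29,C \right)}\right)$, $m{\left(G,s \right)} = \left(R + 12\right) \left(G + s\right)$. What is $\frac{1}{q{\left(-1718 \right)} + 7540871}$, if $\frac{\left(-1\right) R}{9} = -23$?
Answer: $- \frac{1}{471834739} \approx -2.1194 \cdot 10^{-9}$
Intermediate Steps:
$R = 207$ ($R = \left(-9\right) \left(-23\right) = 207$)
$m{\left(G,s \right)} = 219 G + 219 s$ ($m{\left(G,s \right)} = \left(207 + 12\right) \left(G + s\right) = 219 \left(G + s\right) = 219 G + 219 s$)
$q{\left(C \right)} = 8192790 + 283800 C$ ($q{\left(C \right)} = 1290 \left(C + \left(219 \cdot 29 + 219 C\right)\right) = 1290 \left(C + \left(6351 + 219 C\right)\right) = 1290 \left(6351 + 220 C\right) = 8192790 + 283800 C$)
$\frac{1}{q{\left(-1718 \right)} + 7540871} = \frac{1}{\left(8192790 + 283800 \left(-1718\right)\right) + 7540871} = \frac{1}{\left(8192790 - 487568400\right) + 7540871} = \frac{1}{-479375610 + 7540871} = \frac{1}{-471834739} = - \frac{1}{471834739}$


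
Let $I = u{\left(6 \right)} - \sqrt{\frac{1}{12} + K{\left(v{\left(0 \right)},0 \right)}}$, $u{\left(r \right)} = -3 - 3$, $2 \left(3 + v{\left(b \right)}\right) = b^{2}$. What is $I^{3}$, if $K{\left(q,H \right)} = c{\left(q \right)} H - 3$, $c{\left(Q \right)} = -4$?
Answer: $- \frac{\left(36 + i \sqrt{105}\right)^{3}}{216} \approx -163.5 - 179.46 i$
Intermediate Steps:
$v{\left(b \right)} = -3 + \frac{b^{2}}{2}$
$K{\left(q,H \right)} = -3 - 4 H$ ($K{\left(q,H \right)} = - 4 H - 3 = -3 - 4 H$)
$u{\left(r \right)} = -6$
$I = -6 - \frac{i \sqrt{105}}{6}$ ($I = -6 - \sqrt{\frac{1}{12} - 3} = -6 - \sqrt{- \frac{35}{12}} = -6 - \frac{i \sqrt{105}}{6} \approx -6.0 - 1.7078 i$)
$I^{3} = \left(-6 - \frac{i \sqrt{105}}{6}\right)^{3}$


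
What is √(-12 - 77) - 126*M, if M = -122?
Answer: 15372 + I*√89 ≈ 15372.0 + 9.434*I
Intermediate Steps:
√(-12 - 77) - 126*M = √(-12 - 77) - 126*(-122) = √(-89) + 15372 = I*√89 + 15372 = 15372 + I*√89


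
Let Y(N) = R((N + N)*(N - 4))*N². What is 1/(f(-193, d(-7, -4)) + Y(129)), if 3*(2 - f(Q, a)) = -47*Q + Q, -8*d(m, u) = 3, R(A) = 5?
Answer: 3/240743 ≈ 1.2461e-5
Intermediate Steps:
d(m, u) = -3/8 (d(m, u) = -⅛*3 = -3/8)
f(Q, a) = 2 + 46*Q/3 (f(Q, a) = 2 - (-47*Q + Q)/3 = 2 - (-46)*Q/3 = 2 + 46*Q/3)
Y(N) = 5*N²
1/(f(-193, d(-7, -4)) + Y(129)) = 1/((2 + (46/3)*(-193)) + 5*129²) = 1/((2 - 8878/3) + 5*16641) = 1/(-8872/3 + 83205) = 1/(240743/3) = 3/240743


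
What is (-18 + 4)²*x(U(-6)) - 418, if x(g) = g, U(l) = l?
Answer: -1594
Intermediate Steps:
(-18 + 4)²*x(U(-6)) - 418 = (-18 + 4)²*(-6) - 418 = (-14)²*(-6) - 418 = 196*(-6) - 418 = -1176 - 418 = -1594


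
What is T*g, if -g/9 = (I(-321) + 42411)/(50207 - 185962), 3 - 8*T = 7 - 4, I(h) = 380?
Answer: 0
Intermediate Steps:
T = 0 (T = 3/8 - (7 - 4)/8 = 3/8 - ⅛*3 = 3/8 - 3/8 = 0)
g = 385119/135755 (g = -9*(380 + 42411)/(50207 - 185962) = -385119/(-135755) = -385119*(-1)/135755 = -9*(-42791/135755) = 385119/135755 ≈ 2.8369)
T*g = 0*(385119/135755) = 0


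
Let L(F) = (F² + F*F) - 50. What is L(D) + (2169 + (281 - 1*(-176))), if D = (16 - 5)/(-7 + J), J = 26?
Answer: 930178/361 ≈ 2576.7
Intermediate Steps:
D = 11/19 (D = (16 - 5)/(-7 + 26) = 11/19 ≈ 0.57895)
L(F) = -50 + 2*F² (L(F) = (F² + F²) - 50 = 2*F² - 50 = -50 + 2*F²)
L(D) + (2169 + (281 - 1*(-176))) = (-50 + 2*(11/19)²) + (2169 + (281 - 1*(-176))) = (-50 + 2*(121/361)) + (2169 + (281 + 176)) = (-50 + 242/361) + (2169 + 457) = -17808/361 + 2626 = 930178/361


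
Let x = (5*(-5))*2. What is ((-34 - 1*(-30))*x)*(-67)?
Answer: -13400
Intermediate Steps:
x = -50 (x = -25*2 = -50)
((-34 - 1*(-30))*x)*(-67) = ((-34 - 1*(-30))*(-50))*(-67) = ((-34 + 30)*(-50))*(-67) = -4*(-50)*(-67) = 200*(-67) = -13400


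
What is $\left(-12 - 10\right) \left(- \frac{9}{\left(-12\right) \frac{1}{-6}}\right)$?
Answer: $99$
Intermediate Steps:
$\left(-12 - 10\right) \left(- \frac{9}{\left(-12\right) \frac{1}{-6}}\right) = - 22 \left(- \frac{9}{\left(-12\right) \left(- \frac{1}{6}\right)}\right) = - 22 \left(- \frac{9}{2}\right) = - 22 \left(\left(-9\right) \frac{1}{2}\right) = \left(-22\right) \left(- \frac{9}{2}\right) = 99$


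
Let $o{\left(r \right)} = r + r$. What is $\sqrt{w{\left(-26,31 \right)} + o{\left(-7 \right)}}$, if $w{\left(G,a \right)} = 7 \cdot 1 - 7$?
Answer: $i \sqrt{14} \approx 3.7417 i$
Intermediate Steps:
$o{\left(r \right)} = 2 r$
$w{\left(G,a \right)} = 0$ ($w{\left(G,a \right)} = 7 - 7 = 0$)
$\sqrt{w{\left(-26,31 \right)} + o{\left(-7 \right)}} = \sqrt{0 + 2 \left(-7\right)} = \sqrt{0 - 14} = \sqrt{-14} = i \sqrt{14}$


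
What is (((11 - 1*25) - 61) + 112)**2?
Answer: 1369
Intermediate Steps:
(((11 - 1*25) - 61) + 112)**2 = (((11 - 25) - 61) + 112)**2 = ((-14 - 61) + 112)**2 = (-75 + 112)**2 = 37**2 = 1369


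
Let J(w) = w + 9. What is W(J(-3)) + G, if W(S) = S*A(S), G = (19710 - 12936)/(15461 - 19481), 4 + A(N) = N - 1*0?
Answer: 6911/670 ≈ 10.315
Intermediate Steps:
A(N) = -4 + N (A(N) = -4 + (N - 1*0) = -4 + (N + 0) = -4 + N)
J(w) = 9 + w
G = -1129/670 (G = 6774/(-4020) = 6774*(-1/4020) = -1129/670 ≈ -1.6851)
W(S) = S*(-4 + S)
W(J(-3)) + G = (9 - 3)*(-4 + (9 - 3)) - 1129/670 = 6*(-4 + 6) - 1129/670 = 6*2 - 1129/670 = 12 - 1129/670 = 6911/670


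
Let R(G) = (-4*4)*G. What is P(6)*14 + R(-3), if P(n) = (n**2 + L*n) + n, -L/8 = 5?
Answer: -2724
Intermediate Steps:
L = -40 (L = -8*5 = -40)
P(n) = n**2 - 39*n (P(n) = (n**2 - 40*n) + n = n**2 - 39*n)
R(G) = -16*G
P(6)*14 + R(-3) = (6*(-39 + 6))*14 - 16*(-3) = (6*(-33))*14 + 48 = -198*14 + 48 = -2772 + 48 = -2724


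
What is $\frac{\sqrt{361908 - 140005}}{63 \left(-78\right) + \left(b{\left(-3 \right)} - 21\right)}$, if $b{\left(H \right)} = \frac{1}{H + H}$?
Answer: $- \frac{6 \sqrt{221903}}{29611} \approx -0.095451$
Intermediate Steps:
$b{\left(H \right)} = \frac{1}{2 H}$
$\frac{\sqrt{361908 - 140005}}{63 \left(-78\right) + \left(b{\left(-3 \right)} - 21\right)} = \frac{\sqrt{361908 - 140005}}{63 \left(-78\right) + \left(\frac{1}{2 \left(-3\right)} - 21\right)} = \frac{\sqrt{221903}}{-4914 + \left(\frac{1}{2} \left(- \frac{1}{3}\right) - 21\right)} = \frac{\sqrt{221903}}{-4914 - \frac{127}{6}} = \frac{\sqrt{221903}}{- \frac{29611}{6}} = \sqrt{221903} \left(- \frac{6}{29611}\right) = - \frac{6 \sqrt{221903}}{29611}$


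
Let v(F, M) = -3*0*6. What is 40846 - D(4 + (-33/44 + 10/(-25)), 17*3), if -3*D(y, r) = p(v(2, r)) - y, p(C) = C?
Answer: 816901/20 ≈ 40845.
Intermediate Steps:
v(F, M) = 0 (v(F, M) = 0*6 = 0)
D(y, r) = y/3 (D(y, r) = -(0 - y)/3 = -(-1)*y/3 = y/3)
40846 - D(4 + (-33/44 + 10/(-25)), 17*3) = 40846 - (4 + (-33/44 + 10/(-25)))/3 = 40846 - (4 + (-33*1/44 + 10*(-1/25)))/3 = 40846 - (4 + (-¾ - ⅖))/3 = 40846 - (4 - 23/20)/3 = 40846 - 57/(3*20) = 40846 - 1*19/20 = 40846 - 19/20 = 816901/20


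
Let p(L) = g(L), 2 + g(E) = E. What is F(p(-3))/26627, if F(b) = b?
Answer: -5/26627 ≈ -0.00018778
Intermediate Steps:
g(E) = -2 + E
p(L) = -2 + L
F(p(-3))/26627 = (-2 - 3)/26627 = -5*1/26627 = -5/26627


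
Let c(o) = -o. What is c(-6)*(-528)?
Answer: -3168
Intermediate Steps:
c(-6)*(-528) = -1*(-6)*(-528) = 6*(-528) = -3168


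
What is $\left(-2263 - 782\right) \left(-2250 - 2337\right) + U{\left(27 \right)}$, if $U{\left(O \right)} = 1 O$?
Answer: $13967442$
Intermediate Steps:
$U{\left(O \right)} = O$
$\left(-2263 - 782\right) \left(-2250 - 2337\right) + U{\left(27 \right)} = \left(-2263 - 782\right) \left(-2250 - 2337\right) + 27 = \left(-3045\right) \left(-4587\right) + 27 = 13967415 + 27 = 13967442$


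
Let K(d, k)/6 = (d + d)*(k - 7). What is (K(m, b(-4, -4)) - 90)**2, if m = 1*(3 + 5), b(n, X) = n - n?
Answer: 580644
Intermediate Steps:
b(n, X) = 0
m = 8 (m = 1*8 = 8)
K(d, k) = 12*d*(-7 + k) (K(d, k) = 6*((d + d)*(k - 7)) = 6*((2*d)*(-7 + k)) = 6*(2*d*(-7 + k)) = 12*d*(-7 + k))
(K(m, b(-4, -4)) - 90)**2 = (12*8*(-7 + 0) - 90)**2 = (12*8*(-7) - 90)**2 = (-672 - 90)**2 = (-762)**2 = 580644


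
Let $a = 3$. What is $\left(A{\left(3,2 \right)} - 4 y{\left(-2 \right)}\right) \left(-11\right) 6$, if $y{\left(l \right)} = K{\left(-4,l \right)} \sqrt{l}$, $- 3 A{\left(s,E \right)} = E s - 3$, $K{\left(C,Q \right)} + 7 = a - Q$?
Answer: $66 - 528 i \sqrt{2} \approx 66.0 - 746.71 i$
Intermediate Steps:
$K{\left(C,Q \right)} = -4 - Q$ ($K{\left(C,Q \right)} = -7 - \left(-3 + Q\right) = -4 - Q$)
$A{\left(s,E \right)} = 1 - \frac{E s}{3}$ ($A{\left(s,E \right)} = - \frac{E s - 3}{3} = - \frac{-3 + E s}{3} = 1 - \frac{E s}{3}$)
$y{\left(l \right)} = \sqrt{l} \left(-4 - l\right)$ ($y{\left(l \right)} = \left(-4 - l\right) \sqrt{l} = \sqrt{l} \left(-4 - l\right)$)
$\left(A{\left(3,2 \right)} - 4 y{\left(-2 \right)}\right) \left(-11\right) 6 = \left(\left(1 - \frac{2}{3} \cdot 3\right) - 4 \sqrt{-2} \left(-4 - -2\right)\right) \left(-11\right) 6 = \left(\left(1 - 2\right) - 4 i \sqrt{2} \left(-4 + 2\right)\right) \left(-11\right) 6 = \left(-1 - 4 i \sqrt{2} \left(-2\right)\right) \left(-11\right) 6 = \left(-1 - 4 \left(- 2 i \sqrt{2}\right)\right) \left(-11\right) 6 = \left(-1 + 8 i \sqrt{2}\right) \left(-11\right) 6 = \left(11 - 88 i \sqrt{2}\right) 6 = 66 - 528 i \sqrt{2}$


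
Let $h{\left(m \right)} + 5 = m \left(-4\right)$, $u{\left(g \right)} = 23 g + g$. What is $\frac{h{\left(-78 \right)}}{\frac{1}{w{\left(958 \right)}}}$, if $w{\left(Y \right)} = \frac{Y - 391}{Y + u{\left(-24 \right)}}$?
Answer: $\frac{174069}{382} \approx 455.68$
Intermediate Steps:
$u{\left(g \right)} = 24 g$
$h{\left(m \right)} = -5 - 4 m$ ($h{\left(m \right)} = -5 + m \left(-4\right) = -5 - 4 m$)
$w{\left(Y \right)} = \frac{-391 + Y}{-576 + Y}$ ($w{\left(Y \right)} = \frac{Y - 391}{Y + 24 \left(-24\right)} = \frac{-391 + Y}{Y - 576} = \frac{-391 + Y}{-576 + Y}$)
$\frac{h{\left(-78 \right)}}{\frac{1}{w{\left(958 \right)}}} = \frac{-5 - -312}{\frac{1}{\frac{1}{-576 + 958} \left(-391 + 958\right)}} = \frac{-5 + 312}{\frac{1}{\frac{1}{382} \cdot 567}} = \frac{307}{\frac{1}{\frac{1}{382} \cdot 567}} = \frac{307}{\frac{1}{\frac{567}{382}}} = \frac{307}{\frac{382}{567}} = 307 \cdot \frac{567}{382} = \frac{174069}{382}$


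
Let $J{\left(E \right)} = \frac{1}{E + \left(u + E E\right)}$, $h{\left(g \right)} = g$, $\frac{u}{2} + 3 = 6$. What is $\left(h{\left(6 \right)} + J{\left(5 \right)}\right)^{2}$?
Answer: $\frac{47089}{1296} \approx 36.334$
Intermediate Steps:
$u = 6$ ($u = -6 + 2 \cdot 6 = -6 + 12 = 6$)
$J{\left(E \right)} = \frac{1}{6 + E + E^{2}}$ ($J{\left(E \right)} = \frac{1}{E + \left(6 + E E\right)} = \frac{1}{E + \left(6 + E^{2}\right)} = \frac{1}{6 + E + E^{2}}$)
$\left(h{\left(6 \right)} + J{\left(5 \right)}\right)^{2} = \left(6 + \frac{1}{6 + 5 + 5^{2}}\right)^{2} = \left(6 + \frac{1}{6 + 5 + 25}\right)^{2} = \left(6 + \frac{1}{36}\right)^{2} = \left(\frac{217}{36}\right)^{2} = \frac{47089}{1296}$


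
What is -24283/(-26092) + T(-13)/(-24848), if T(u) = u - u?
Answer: 24283/26092 ≈ 0.93067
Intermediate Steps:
T(u) = 0
-24283/(-26092) + T(-13)/(-24848) = -24283/(-26092) + 0/(-24848) = -24283*(-1/26092) + 0*(-1/24848) = 24283/26092 + 0 = 24283/26092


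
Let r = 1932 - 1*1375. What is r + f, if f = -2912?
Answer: -2355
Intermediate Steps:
r = 557 (r = 1932 - 1375 = 557)
r + f = 557 - 2912 = -2355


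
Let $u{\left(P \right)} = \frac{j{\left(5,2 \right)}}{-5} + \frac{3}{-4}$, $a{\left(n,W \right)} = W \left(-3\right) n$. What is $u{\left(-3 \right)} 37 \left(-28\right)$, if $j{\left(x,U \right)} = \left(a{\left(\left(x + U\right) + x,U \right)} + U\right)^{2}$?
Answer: $1016057$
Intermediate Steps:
$a{\left(n,W \right)} = - 3 W n$
$j{\left(x,U \right)} = \left(U - 3 U \left(U + 2 x\right)\right)^{2}$ ($j{\left(x,U \right)} = \left(- 3 U \left(\left(x + U\right) + x\right) + U\right)^{2} = \left(- 3 U \left(\left(U + x\right) + x\right) + U\right)^{2} = \left(- 3 U \left(U + 2 x\right) + U\right)^{2} = \left(U - 3 U \left(U + 2 x\right)\right)^{2}$)
$u{\left(P \right)} = - \frac{3923}{4}$ ($u{\left(P \right)} = \frac{2^{2} \left(-1 + 3 \cdot 2 + 6 \cdot 5\right)^{2}}{-5} + \frac{3}{-4} = 4 \left(-1 + 6 + 30\right)^{2} \left(- \frac{1}{5}\right) + 3 \left(- \frac{1}{4}\right) = 4 \cdot 35^{2} \left(- \frac{1}{5}\right) - \frac{3}{4} = 4 \cdot 1225 \left(- \frac{1}{5}\right) - \frac{3}{4} = 4900 \left(- \frac{1}{5}\right) - \frac{3}{4} = -980 - \frac{3}{4} = - \frac{3923}{4}$)
$u{\left(-3 \right)} 37 \left(-28\right) = \left(- \frac{3923}{4}\right) 37 \left(-28\right) = \left(- \frac{145151}{4}\right) \left(-28\right) = 1016057$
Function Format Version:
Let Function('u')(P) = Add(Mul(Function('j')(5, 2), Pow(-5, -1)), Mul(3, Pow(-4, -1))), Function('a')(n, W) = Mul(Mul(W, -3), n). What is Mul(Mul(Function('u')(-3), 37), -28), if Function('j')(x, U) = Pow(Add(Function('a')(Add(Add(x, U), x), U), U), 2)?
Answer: 1016057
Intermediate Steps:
Function('a')(n, W) = Mul(-3, W, n) (Function('a')(n, W) = Mul(Mul(-3, W), n) = Mul(-3, W, n))
Function('j')(x, U) = Pow(Add(U, Mul(-3, U, Add(U, Mul(2, x)))), 2) (Function('j')(x, U) = Pow(Add(Mul(-3, U, Add(Add(x, U), x)), U), 2) = Pow(Add(Mul(-3, U, Add(Add(U, x), x)), U), 2) = Pow(Add(Mul(-3, U, Add(U, Mul(2, x))), U), 2) = Pow(Add(U, Mul(-3, U, Add(U, Mul(2, x)))), 2))
Function('u')(P) = Rational(-3923, 4) (Function('u')(P) = Add(Mul(Mul(Pow(2, 2), Pow(Add(-1, Mul(3, 2), Mul(6, 5)), 2)), Pow(-5, -1)), Mul(3, Pow(-4, -1))) = Add(Mul(Mul(4, Pow(Add(-1, 6, 30), 2)), Rational(-1, 5)), Mul(3, Rational(-1, 4))) = Add(Mul(Mul(4, Pow(35, 2)), Rational(-1, 5)), Rational(-3, 4)) = Add(Mul(Mul(4, 1225), Rational(-1, 5)), Rational(-3, 4)) = Add(Mul(4900, Rational(-1, 5)), Rational(-3, 4)) = Add(-980, Rational(-3, 4)) = Rational(-3923, 4))
Mul(Mul(Function('u')(-3), 37), -28) = Mul(Mul(Rational(-3923, 4), 37), -28) = Mul(Rational(-145151, 4), -28) = 1016057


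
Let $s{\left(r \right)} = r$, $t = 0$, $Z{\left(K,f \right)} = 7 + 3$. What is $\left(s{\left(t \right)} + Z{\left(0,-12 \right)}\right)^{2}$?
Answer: $100$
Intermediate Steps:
$Z{\left(K,f \right)} = 10$
$\left(s{\left(t \right)} + Z{\left(0,-12 \right)}\right)^{2} = \left(0 + 10\right)^{2} = 10^{2} = 100$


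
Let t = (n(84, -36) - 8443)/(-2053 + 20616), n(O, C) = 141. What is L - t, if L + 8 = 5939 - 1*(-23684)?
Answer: 549751547/18563 ≈ 29615.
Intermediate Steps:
L = 29615 (L = -8 + (5939 - 1*(-23684)) = -8 + (5939 + 23684) = -8 + 29623 = 29615)
t = -8302/18563 (t = (141 - 8443)/(-2053 + 20616) = -8302/18563 ≈ -0.44723)
L - t = 29615 - 1*(-8302/18563) = 29615 + 8302/18563 = 549751547/18563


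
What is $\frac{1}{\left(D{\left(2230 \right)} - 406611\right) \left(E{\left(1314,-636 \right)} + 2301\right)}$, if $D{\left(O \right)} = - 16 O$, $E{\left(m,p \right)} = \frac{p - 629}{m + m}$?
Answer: $- \frac{2628}{2673986563033} \approx -9.828 \cdot 10^{-10}$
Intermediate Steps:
$E{\left(m,p \right)} = \frac{-629 + p}{2 m}$
$\frac{1}{\left(D{\left(2230 \right)} - 406611\right) \left(E{\left(1314,-636 \right)} + 2301\right)} = \frac{1}{\left(\left(-16\right) 2230 - 406611\right) \left(\frac{-629 - 636}{2 \cdot 1314} + 2301\right)} = \frac{1}{\left(-35680 - 406611\right) \left(\frac{1}{2} \cdot \frac{1}{1314} \left(-1265\right) + 2301\right)} = \frac{1}{\left(-442291\right) \left(- \frac{1265}{2628} + 2301\right)} = \frac{1}{\left(-442291\right) \frac{6045763}{2628}} = \frac{1}{- \frac{2673986563033}{2628}} = - \frac{2628}{2673986563033}$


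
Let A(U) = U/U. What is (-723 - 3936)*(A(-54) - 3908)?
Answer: 18202713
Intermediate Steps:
A(U) = 1
(-723 - 3936)*(A(-54) - 3908) = (-723 - 3936)*(1 - 3908) = -4659*(-3907) = 18202713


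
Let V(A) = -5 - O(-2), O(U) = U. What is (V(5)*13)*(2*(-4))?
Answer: 312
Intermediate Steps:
V(A) = -3 (V(A) = -5 - 1*(-2) = -5 + 2 = -3)
(V(5)*13)*(2*(-4)) = (-3*13)*(2*(-4)) = -39*(-8) = 312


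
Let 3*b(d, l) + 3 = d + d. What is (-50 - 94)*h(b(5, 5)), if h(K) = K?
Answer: -336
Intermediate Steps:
b(d, l) = -1 + 2*d/3 (b(d, l) = -1 + (d + d)/3 = -1 + (2*d)/3 = -1 + 2*d/3)
(-50 - 94)*h(b(5, 5)) = (-50 - 94)*(-1 + (⅔)*5) = -144*(-1 + 10/3) = -144*7/3 = -336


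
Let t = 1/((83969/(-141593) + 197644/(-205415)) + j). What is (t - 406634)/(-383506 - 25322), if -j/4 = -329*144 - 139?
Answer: 2247836904791453882587/2259965143406531189244 ≈ 0.99463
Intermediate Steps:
j = 190060 (j = -4*(-329*144 - 139) = -4*(-47376 - 139) = -4*(-47515) = 190060)
t = 29085326095/5527911844116673 (t = 1/((83969/(-141593) + 197644/(-205415)) + 190060) = 1/((83969*(-1/141593) + 197644*(-1/205415)) + 190060) = 1/((-83969/141593 - 197644/205415) + 190060) = 1/(-45233499027/29085326095 + 190060) = 1/(5527911844116673/29085326095) = 29085326095/5527911844116673 ≈ 5.2615e-6)
(t - 406634)/(-383506 - 25322) = (29085326095/5527911844116673 - 406634)/(-383506 - 25322) = -2247836904791453882587/5527911844116673/(-408828) = -2247836904791453882587/5527911844116673*(-1/408828) = 2247836904791453882587/2259965143406531189244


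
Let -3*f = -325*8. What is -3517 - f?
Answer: -13151/3 ≈ -4383.7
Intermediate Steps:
f = 2600/3 (f = -(-325)*8/3 = -⅓*(-2600) = 2600/3 ≈ 866.67)
-3517 - f = -3517 - 1*2600/3 = -3517 - 2600/3 = -13151/3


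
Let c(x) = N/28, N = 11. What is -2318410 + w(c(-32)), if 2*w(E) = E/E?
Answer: -4636819/2 ≈ -2.3184e+6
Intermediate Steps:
c(x) = 11/28
w(E) = ½ (w(E) = (E/E)/2 = (½)*1 = ½)
-2318410 + w(c(-32)) = -2318410 + ½ = -4636819/2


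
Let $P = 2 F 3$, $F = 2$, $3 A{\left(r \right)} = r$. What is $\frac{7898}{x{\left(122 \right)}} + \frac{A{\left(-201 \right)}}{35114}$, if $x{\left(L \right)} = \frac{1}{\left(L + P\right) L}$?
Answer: $\frac{4533796921389}{35114} \approx 1.2912 \cdot 10^{8}$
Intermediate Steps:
$A{\left(r \right)} = \frac{r}{3}$
$P = 12$ ($P = 2 \cdot 2 \cdot 3 = 4 \cdot 3 = 12$)
$x{\left(L \right)} = \frac{1}{L \left(12 + L\right)}$ ($x{\left(L \right)} = \frac{1}{\left(L + 12\right) L} = \frac{1}{\left(12 + L\right) L} = \frac{1}{L \left(12 + L\right)}$)
$\frac{7898}{x{\left(122 \right)}} + \frac{A{\left(-201 \right)}}{35114} = \frac{7898}{\frac{1}{122} \frac{1}{12 + 122}} + \frac{\frac{1}{3} \left(-201\right)}{35114} = \frac{7898}{\frac{1}{122} \cdot \frac{1}{134}} - \frac{67}{35114} = 7898 \frac{1}{\frac{1}{16348}} - \frac{67}{35114} = 7898 \cdot 16348 - \frac{67}{35114} = 129116504 - \frac{67}{35114} = \frac{4533796921389}{35114}$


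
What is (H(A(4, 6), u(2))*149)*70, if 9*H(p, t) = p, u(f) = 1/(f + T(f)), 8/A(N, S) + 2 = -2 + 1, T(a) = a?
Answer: -83440/27 ≈ -3090.4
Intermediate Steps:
A(N, S) = -8/3 (A(N, S) = 8/(-2 + (-2 + 1)) = 8/(-2 - 1) = 8/(-3) = 8*(-1/3) = -8/3)
u(f) = 1/(2*f) (u(f) = 1/(f + f) = 1/(2*f))
H(p, t) = p/9
(H(A(4, 6), u(2))*149)*70 = (((1/9)*(-8/3))*149)*70 = -8/27*149*70 = -1192/27*70 = -83440/27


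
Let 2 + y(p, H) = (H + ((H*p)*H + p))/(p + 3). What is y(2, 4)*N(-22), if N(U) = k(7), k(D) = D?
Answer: 196/5 ≈ 39.200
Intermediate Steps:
N(U) = 7
y(p, H) = -2 + (H + p + p*H**2)/(3 + p) (y(p, H) = -2 + (H + ((H*p)*H + p))/(p + 3) = -2 + (H + (p*H**2 + p))/(3 + p) = -2 + (H + (p + p*H**2))/(3 + p) = -2 + (H + p + p*H**2)/(3 + p))
y(2, 4)*N(-22) = ((-6 + 4 - 1*2 + 2*4**2)/(3 + 2))*7 = ((-6 + 4 - 2 + 2*16)/5)*7 = ((-6 + 4 - 2 + 32)/5)*7 = ((1/5)*28)*7 = (28/5)*7 = 196/5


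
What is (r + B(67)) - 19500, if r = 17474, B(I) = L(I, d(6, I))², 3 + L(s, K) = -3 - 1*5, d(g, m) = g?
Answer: -1905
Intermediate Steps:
L(s, K) = -11 (L(s, K) = -3 + (-3 - 1*5) = -3 + (-3 - 5) = -3 - 8 = -11)
B(I) = 121 (B(I) = (-11)² = 121)
(r + B(67)) - 19500 = (17474 + 121) - 19500 = 17595 - 19500 = -1905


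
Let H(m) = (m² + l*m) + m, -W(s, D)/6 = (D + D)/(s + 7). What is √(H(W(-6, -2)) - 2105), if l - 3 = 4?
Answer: I*√1337 ≈ 36.565*I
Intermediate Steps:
W(s, D) = -12*D/(7 + s) (W(s, D) = -6*(D + D)/(s + 7) = -6*2*D/(7 + s) = -12*D/(7 + s))
l = 7 (l = 3 + 4 = 7)
H(m) = m² + 8*m (H(m) = (m² + 7*m) + m = m² + 8*m)
√(H(W(-6, -2)) - 2105) = √((-12*(-2)/(7 - 6))*(8 - 12*(-2)/(7 - 6)) - 2105) = √((-12*(-2)/1)*(8 - 12*(-2)/1) - 2105) = √((-12*(-2)*1)*(8 - 12*(-2)*1) - 2105) = √(24*(8 + 24) - 2105) = √(24*32 - 2105) = √(768 - 2105) = √(-1337) = I*√1337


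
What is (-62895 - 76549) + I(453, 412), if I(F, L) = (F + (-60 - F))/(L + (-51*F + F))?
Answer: -1550477806/11119 ≈ -1.3944e+5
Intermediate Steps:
I(F, L) = -60/(L - 50*F)
(-62895 - 76549) + I(453, 412) = (-62895 - 76549) + 60/(-1*412 + 50*453) = -139444 + 60/(-412 + 22650) = -139444 + 60/22238 = -139444 + 60*(1/22238) = -139444 + 30/11119 = -1550477806/11119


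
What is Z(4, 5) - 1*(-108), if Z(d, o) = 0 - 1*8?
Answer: 100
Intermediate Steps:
Z(d, o) = -8 (Z(d, o) = 0 - 8 = -8)
Z(4, 5) - 1*(-108) = -8 - 1*(-108) = -8 + 108 = 100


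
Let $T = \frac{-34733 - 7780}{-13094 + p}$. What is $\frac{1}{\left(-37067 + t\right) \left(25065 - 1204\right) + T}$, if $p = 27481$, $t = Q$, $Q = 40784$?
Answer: $\frac{14387}{1276002222906} \approx 1.1275 \cdot 10^{-8}$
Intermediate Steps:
$t = 40784$
$T = - \frac{42513}{14387}$ ($T = \frac{-34733 - 7780}{-13094 + 27481} = - \frac{42513}{14387} \approx -2.955$)
$\frac{1}{\left(-37067 + t\right) \left(25065 - 1204\right) + T} = \frac{1}{\left(-37067 + 40784\right) \left(25065 - 1204\right) - \frac{42513}{14387}} = \frac{1}{3717 \cdot 23861 - \frac{42513}{14387}} = \frac{1}{88691337 - \frac{42513}{14387}} = \frac{1}{\frac{1276002222906}{14387}} = \frac{14387}{1276002222906}$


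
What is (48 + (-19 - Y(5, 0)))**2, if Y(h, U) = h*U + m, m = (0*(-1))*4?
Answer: 841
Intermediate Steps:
m = 0 (m = 0*4 = 0)
Y(h, U) = U*h (Y(h, U) = h*U + 0 = U*h + 0 = U*h)
(48 + (-19 - Y(5, 0)))**2 = (48 + (-19 - 0*5))**2 = (48 + (-19 - 1*0))**2 = (48 + (-19 + 0))**2 = (48 - 19)**2 = 29**2 = 841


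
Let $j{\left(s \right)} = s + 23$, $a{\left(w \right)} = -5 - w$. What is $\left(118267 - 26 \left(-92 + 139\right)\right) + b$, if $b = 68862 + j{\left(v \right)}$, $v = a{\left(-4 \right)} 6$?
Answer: $185924$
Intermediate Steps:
$v = -6$ ($v = \left(-5 - -4\right) 6 = \left(-5 + 4\right) 6 = \left(-1\right) 6 = -6$)
$j{\left(s \right)} = 23 + s$
$b = 68879$ ($b = 68862 + \left(23 - 6\right) = 68862 + 17 = 68879$)
$\left(118267 - 26 \left(-92 + 139\right)\right) + b = \left(118267 - 26 \left(-92 + 139\right)\right) + 68879 = \left(118267 - 1222\right) + 68879 = 117045 + 68879 = 185924$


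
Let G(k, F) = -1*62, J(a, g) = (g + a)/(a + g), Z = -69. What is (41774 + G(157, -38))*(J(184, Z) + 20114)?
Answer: 839036880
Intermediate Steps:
J(a, g) = 1 (J(a, g) = (a + g)/(a + g) = 1)
G(k, F) = -62
(41774 + G(157, -38))*(J(184, Z) + 20114) = (41774 - 62)*(1 + 20114) = 41712*20115 = 839036880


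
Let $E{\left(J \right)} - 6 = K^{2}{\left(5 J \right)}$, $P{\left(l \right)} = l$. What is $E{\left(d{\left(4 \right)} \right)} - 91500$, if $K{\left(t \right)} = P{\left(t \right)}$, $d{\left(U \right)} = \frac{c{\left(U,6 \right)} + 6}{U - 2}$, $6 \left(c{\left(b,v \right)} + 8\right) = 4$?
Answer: $- \frac{823346}{9} \approx -91483.0$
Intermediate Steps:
$c{\left(b,v \right)} = - \frac{22}{3}$ ($c{\left(b,v \right)} = -8 + \frac{1}{6} \cdot 4 = -8 + \frac{2}{3} = - \frac{22}{3}$)
$d{\left(U \right)} = - \frac{4}{3 \left(-2 + U\right)}$ ($d{\left(U \right)} = \frac{- \frac{22}{3} + 6}{U - 2} = - \frac{4}{3 \left(-2 + U\right)}$)
$K{\left(t \right)} = t$
$E{\left(J \right)} = 6 + 25 J^{2}$ ($E{\left(J \right)} = 6 + \left(5 J\right)^{2} = 6 + 25 J^{2}$)
$E{\left(d{\left(4 \right)} \right)} - 91500 = \left(6 + 25 \left(- \frac{4}{-6 + 3 \cdot 4}\right)^{2}\right) - 91500 = \left(6 + 25 \left(- \frac{4}{-6 + 12}\right)^{2}\right) - 91500 = \left(6 + 25 \left(- \frac{4}{6}\right)^{2}\right) - 91500 = \left(6 + 25 \left(\left(-4\right) \frac{1}{6}\right)^{2}\right) - 91500 = \left(6 + 25 \left(- \frac{2}{3}\right)^{2}\right) - 91500 = \left(6 + 25 \cdot \frac{4}{9}\right) - 91500 = \left(6 + \frac{100}{9}\right) - 91500 = \frac{154}{9} - 91500 = - \frac{823346}{9}$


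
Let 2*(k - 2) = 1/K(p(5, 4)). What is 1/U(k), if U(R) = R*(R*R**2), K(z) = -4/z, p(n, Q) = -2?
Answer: 256/6561 ≈ 0.039018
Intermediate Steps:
k = 9/4 (k = 2 + 1/(2*((-4/(-2)))) = 2 + 1/(2*((-4*(-1/2)))) = 2 + (1/2)/2 = 2 + (1/2)*(1/2) = 2 + 1/4 = 9/4 ≈ 2.2500)
U(R) = R**4 (U(R) = R*R**3 = R**4)
1/U(k) = 1/((9/4)**4) = 1/(6561/256) = 256/6561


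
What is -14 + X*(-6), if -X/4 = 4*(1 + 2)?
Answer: 274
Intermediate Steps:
X = -48 (X = -16*(1 + 2) = -16*3 = -4*12 = -48)
-14 + X*(-6) = -14 - 48*(-6) = -14 + 288 = 274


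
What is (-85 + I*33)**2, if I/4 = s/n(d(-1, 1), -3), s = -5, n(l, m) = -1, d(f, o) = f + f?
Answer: 330625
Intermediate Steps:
d(f, o) = 2*f
I = 20 (I = 4*(-5/(-1)) = 4*(-5*(-1)) = 4*5 = 20)
(-85 + I*33)**2 = (-85 + 20*33)**2 = (-85 + 660)**2 = 575**2 = 330625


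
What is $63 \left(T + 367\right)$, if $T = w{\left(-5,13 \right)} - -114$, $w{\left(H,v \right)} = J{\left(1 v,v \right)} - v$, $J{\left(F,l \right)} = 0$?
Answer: $29484$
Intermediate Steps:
$w{\left(H,v \right)} = - v$ ($w{\left(H,v \right)} = 0 - v = - v$)
$T = 101$ ($T = \left(-1\right) 13 - -114 = -13 + 114 = 101$)
$63 \left(T + 367\right) = 63 \left(101 + 367\right) = 63 \cdot 468 = 29484$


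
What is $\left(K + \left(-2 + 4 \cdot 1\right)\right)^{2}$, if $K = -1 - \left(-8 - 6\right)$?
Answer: $225$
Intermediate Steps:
$K = 13$ ($K = -1 - \left(-8 - 6\right) = -1 - -14 = -1 + 14 = 13$)
$\left(K + \left(-2 + 4 \cdot 1\right)\right)^{2} = \left(13 + \left(-2 + 4 \cdot 1\right)\right)^{2} = \left(13 + \left(-2 + 4\right)\right)^{2} = \left(13 + 2\right)^{2} = 15^{2} = 225$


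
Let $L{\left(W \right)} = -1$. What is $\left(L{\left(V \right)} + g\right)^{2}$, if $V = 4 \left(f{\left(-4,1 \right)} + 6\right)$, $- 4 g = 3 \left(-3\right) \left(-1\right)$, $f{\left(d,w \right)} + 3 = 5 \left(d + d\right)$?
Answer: $\frac{169}{16} \approx 10.563$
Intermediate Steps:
$f{\left(d,w \right)} = -3 + 10 d$ ($f{\left(d,w \right)} = -3 + 5 \left(d + d\right) = -3 + 5 \cdot 2 d = -3 + 10 d$)
$g = - \frac{9}{4}$ ($g = - \frac{3 \left(-3\right) \left(-1\right)}{4} = - \frac{\left(-9\right) \left(-1\right)}{4} = \left(- \frac{1}{4}\right) 9 = - \frac{9}{4} \approx -2.25$)
$V = -148$ ($V = 4 \left(\left(-3 + 10 \left(-4\right)\right) + 6\right) = 4 \left(\left(-3 - 40\right) + 6\right) = 4 \left(-43 + 6\right) = 4 \left(-37\right) = -148$)
$\left(L{\left(V \right)} + g\right)^{2} = \left(-1 - \frac{9}{4}\right)^{2} = \left(- \frac{13}{4}\right)^{2} = \frac{169}{16}$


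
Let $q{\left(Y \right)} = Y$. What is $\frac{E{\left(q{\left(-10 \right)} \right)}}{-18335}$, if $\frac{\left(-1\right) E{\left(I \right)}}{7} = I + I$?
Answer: $- \frac{28}{3667} \approx -0.0076357$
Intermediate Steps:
$E{\left(I \right)} = - 14 I$ ($E{\left(I \right)} = - 7 \left(I + I\right) = - 7 \cdot 2 I = - 14 I$)
$\frac{E{\left(q{\left(-10 \right)} \right)}}{-18335} = \frac{\left(-14\right) \left(-10\right)}{-18335} = 140 \left(- \frac{1}{18335}\right) = - \frac{28}{3667}$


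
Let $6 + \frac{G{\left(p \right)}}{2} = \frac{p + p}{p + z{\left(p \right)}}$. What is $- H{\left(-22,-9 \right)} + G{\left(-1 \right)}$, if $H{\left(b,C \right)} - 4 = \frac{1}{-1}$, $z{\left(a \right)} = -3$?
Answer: $-14$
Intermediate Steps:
$H{\left(b,C \right)} = 3$ ($H{\left(b,C \right)} = 4 + \frac{1}{-1} = 4 - 1 = 3$)
$G{\left(p \right)} = -12 + \frac{4 p}{-3 + p}$ ($G{\left(p \right)} = -12 + 2 \frac{p + p}{p - 3} = -12 + 2 \frac{2 p}{-3 + p} = -12 + \frac{4 p}{-3 + p}$)
$- H{\left(-22,-9 \right)} + G{\left(-1 \right)} = \left(-1\right) 3 + \frac{4 \left(9 - -2\right)}{-3 - 1} = -3 + \frac{4 \left(9 + 2\right)}{-4} = -3 + 4 \left(- \frac{1}{4}\right) 11 = -3 - 11 = -14$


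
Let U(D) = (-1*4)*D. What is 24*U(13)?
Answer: -1248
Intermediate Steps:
U(D) = -4*D
24*U(13) = 24*(-4*13) = 24*(-52) = -1248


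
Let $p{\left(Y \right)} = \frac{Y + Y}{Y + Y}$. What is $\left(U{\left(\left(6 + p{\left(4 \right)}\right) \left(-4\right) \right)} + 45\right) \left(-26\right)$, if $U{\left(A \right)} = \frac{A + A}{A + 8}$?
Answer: $- \frac{6214}{5} \approx -1242.8$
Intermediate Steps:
$p{\left(Y \right)} = 1$ ($p{\left(Y \right)} = \frac{2 Y}{2 Y} = 2 Y \frac{1}{2 Y} = 1$)
$U{\left(A \right)} = \frac{2 A}{8 + A}$
$\left(U{\left(\left(6 + p{\left(4 \right)}\right) \left(-4\right) \right)} + 45\right) \left(-26\right) = \left(\frac{2 \left(6 + 1\right) \left(-4\right)}{8 + \left(6 + 1\right) \left(-4\right)} + 45\right) \left(-26\right) = \left(\frac{2 \cdot 7 \left(-4\right)}{8 + 7 \left(-4\right)} + 45\right) \left(-26\right) = \left(2 \left(-28\right) \frac{1}{8 - 28} + 45\right) \left(-26\right) = \left(2 \left(-28\right) \frac{1}{-20} + 45\right) \left(-26\right) = \left(2 \left(-28\right) \left(- \frac{1}{20}\right) + 45\right) \left(-26\right) = \left(\frac{14}{5} + 45\right) \left(-26\right) = \frac{239}{5} \left(-26\right) = - \frac{6214}{5}$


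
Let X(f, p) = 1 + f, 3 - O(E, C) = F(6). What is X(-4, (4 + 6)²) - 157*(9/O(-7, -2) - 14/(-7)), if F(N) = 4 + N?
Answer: -806/7 ≈ -115.14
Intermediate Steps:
O(E, C) = -7 (O(E, C) = 3 - (4 + 6) = 3 - 1*10 = 3 - 10 = -7)
X(-4, (4 + 6)²) - 157*(9/O(-7, -2) - 14/(-7)) = (1 - 4) - 157*(9/(-7) - 14/(-7)) = -3 - 157*(9*(-⅐) - 14*(-⅐)) = -3 - 157*(-9/7 + 2) = -3 - 157*5/7 = -3 - 785/7 = -806/7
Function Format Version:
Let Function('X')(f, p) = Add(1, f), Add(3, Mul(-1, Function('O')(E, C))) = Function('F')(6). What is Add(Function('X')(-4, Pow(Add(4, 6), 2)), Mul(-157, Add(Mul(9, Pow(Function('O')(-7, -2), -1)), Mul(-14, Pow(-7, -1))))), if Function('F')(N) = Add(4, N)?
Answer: Rational(-806, 7) ≈ -115.14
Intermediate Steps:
Function('O')(E, C) = -7 (Function('O')(E, C) = Add(3, Mul(-1, Add(4, 6))) = Add(3, Mul(-1, 10)) = Add(3, -10) = -7)
Add(Function('X')(-4, Pow(Add(4, 6), 2)), Mul(-157, Add(Mul(9, Pow(Function('O')(-7, -2), -1)), Mul(-14, Pow(-7, -1))))) = Add(Add(1, -4), Mul(-157, Add(Mul(9, Pow(-7, -1)), Mul(-14, Pow(-7, -1))))) = Add(-3, Mul(-157, Add(Mul(9, Rational(-1, 7)), Mul(-14, Rational(-1, 7))))) = Add(-3, Mul(-157, Add(Rational(-9, 7), 2))) = Add(-3, Mul(-157, Rational(5, 7))) = Add(-3, Rational(-785, 7)) = Rational(-806, 7)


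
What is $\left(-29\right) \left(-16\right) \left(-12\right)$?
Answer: $-5568$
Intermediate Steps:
$\left(-29\right) \left(-16\right) \left(-12\right) = 464 \left(-12\right) = -5568$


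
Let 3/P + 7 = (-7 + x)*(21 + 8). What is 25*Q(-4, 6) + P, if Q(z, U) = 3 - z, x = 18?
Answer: 18201/104 ≈ 175.01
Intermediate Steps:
P = 1/104 (P = 3/(-7 + (-7 + 18)*(21 + 8)) = 3/(-7 + 11*29) = 3/(-7 + 319) = 3/312 = 3*(1/312) = 1/104 ≈ 0.0096154)
25*Q(-4, 6) + P = 25*(3 - 1*(-4)) + 1/104 = 25*(3 + 4) + 1/104 = 25*7 + 1/104 = 175 + 1/104 = 18201/104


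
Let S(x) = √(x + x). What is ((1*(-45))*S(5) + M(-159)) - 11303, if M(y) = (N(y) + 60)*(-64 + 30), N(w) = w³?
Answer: 136655743 - 45*√10 ≈ 1.3666e+8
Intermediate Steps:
S(x) = √2*√x (S(x) = √(2*x) = √2*√x)
M(y) = -2040 - 34*y³ (M(y) = (y³ + 60)*(-64 + 30) = (60 + y³)*(-34) = -2040 - 34*y³)
((1*(-45))*S(5) + M(-159)) - 11303 = ((1*(-45))*(√2*√5) + (-2040 - 34*(-159)³)) - 11303 = (-45*√10 + (-2040 - 34*(-4019679))) - 11303 = (-45*√10 + (-2040 + 136669086)) - 11303 = (-45*√10 + 136667046) - 11303 = (136667046 - 45*√10) - 11303 = 136655743 - 45*√10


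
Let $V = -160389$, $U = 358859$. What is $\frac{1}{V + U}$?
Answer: $\frac{1}{198470} \approx 5.0385 \cdot 10^{-6}$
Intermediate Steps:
$\frac{1}{V + U} = \frac{1}{-160389 + 358859} = \frac{1}{198470}$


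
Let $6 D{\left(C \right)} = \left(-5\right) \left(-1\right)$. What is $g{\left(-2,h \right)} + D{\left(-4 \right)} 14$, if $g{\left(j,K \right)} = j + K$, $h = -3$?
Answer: $\frac{20}{3} \approx 6.6667$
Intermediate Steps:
$D{\left(C \right)} = \frac{5}{6}$ ($D{\left(C \right)} = \frac{\left(-5\right) \left(-1\right)}{6} = \frac{1}{6} \cdot 5 = \frac{5}{6}$)
$g{\left(j,K \right)} = K + j$
$g{\left(-2,h \right)} + D{\left(-4 \right)} 14 = \left(-3 - 2\right) + \frac{5}{6} \cdot 14 = -5 + \frac{35}{3} = \frac{20}{3}$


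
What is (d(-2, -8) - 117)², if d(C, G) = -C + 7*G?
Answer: 29241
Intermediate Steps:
(d(-2, -8) - 117)² = ((-1*(-2) + 7*(-8)) - 117)² = ((2 - 56) - 117)² = (-54 - 117)² = (-171)² = 29241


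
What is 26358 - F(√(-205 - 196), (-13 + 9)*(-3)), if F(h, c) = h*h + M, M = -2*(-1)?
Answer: 26757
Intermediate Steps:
M = 2
F(h, c) = 2 + h² (F(h, c) = h*h + 2 = h² + 2 = 2 + h²)
26358 - F(√(-205 - 196), (-13 + 9)*(-3)) = 26358 - (2 + (√(-205 - 196))²) = 26358 - (2 + (√(-401))²) = 26358 - (2 + (I*√401)²) = 26358 - (2 - 401) = 26358 - 1*(-399) = 26358 + 399 = 26757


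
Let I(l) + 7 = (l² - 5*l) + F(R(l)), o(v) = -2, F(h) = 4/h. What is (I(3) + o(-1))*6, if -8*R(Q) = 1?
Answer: -282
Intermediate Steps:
R(Q) = -⅛ (R(Q) = -⅛*1 = -⅛)
I(l) = -39 + l² - 5*l (I(l) = -7 + ((l² - 5*l) + 4/(-⅛)) = -7 + ((l² - 5*l) + 4*(-8)) = -7 + ((l² - 5*l) - 32) = -7 + (-32 + l² - 5*l) = -39 + l² - 5*l)
(I(3) + o(-1))*6 = ((-39 + 3² - 5*3) - 2)*6 = ((-39 + 9 - 15) - 2)*6 = (-45 - 2)*6 = -47*6 = -282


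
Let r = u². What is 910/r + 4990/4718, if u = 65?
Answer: 195201/153335 ≈ 1.2730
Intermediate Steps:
r = 4225 (r = 65² = 4225)
910/r + 4990/4718 = 910/4225 + 4990/4718 = 910*(1/4225) + 4990*(1/4718) = 14/65 + 2495/2359 = 195201/153335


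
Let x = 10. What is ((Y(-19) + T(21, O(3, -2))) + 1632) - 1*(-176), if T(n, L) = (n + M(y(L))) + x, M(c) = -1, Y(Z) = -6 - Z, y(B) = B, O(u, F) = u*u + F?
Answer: 1851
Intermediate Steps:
O(u, F) = F + u² (O(u, F) = u² + F = F + u²)
T(n, L) = 9 + n (T(n, L) = (n - 1) + 10 = (-1 + n) + 10 = 9 + n)
((Y(-19) + T(21, O(3, -2))) + 1632) - 1*(-176) = (((-6 - 1*(-19)) + (9 + 21)) + 1632) - 1*(-176) = (((-6 + 19) + 30) + 1632) + 176 = ((13 + 30) + 1632) + 176 = (43 + 1632) + 176 = 1675 + 176 = 1851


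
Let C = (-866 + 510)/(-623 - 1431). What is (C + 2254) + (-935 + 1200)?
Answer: 2587191/1027 ≈ 2519.2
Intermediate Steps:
C = 178/1027 (C = -356/(-2054) = -356*(-1/2054) = 178/1027 ≈ 0.17332)
(C + 2254) + (-935 + 1200) = (178/1027 + 2254) + (-935 + 1200) = 2315036/1027 + 265 = 2587191/1027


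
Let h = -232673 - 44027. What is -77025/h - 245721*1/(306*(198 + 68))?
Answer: -14695589/5362446 ≈ -2.7405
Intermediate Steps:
h = -276700
-77025/h - 245721*1/(306*(198 + 68)) = -77025/(-276700) - 245721*1/(306*(198 + 68)) = -77025*(-1/276700) - 245721/(306*266) = 3081/11068 - 245721/81396 = 3081/11068 - 245721*1/81396 = 3081/11068 - 11701/3876 = -14695589/5362446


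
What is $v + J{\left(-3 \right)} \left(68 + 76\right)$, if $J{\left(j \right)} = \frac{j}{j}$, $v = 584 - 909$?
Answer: $-181$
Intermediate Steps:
$v = -325$ ($v = 584 - 909 = -325$)
$J{\left(j \right)} = 1$
$v + J{\left(-3 \right)} \left(68 + 76\right) = -325 + 1 \left(68 + 76\right) = -325 + 1 \cdot 144 = -325 + 144 = -181$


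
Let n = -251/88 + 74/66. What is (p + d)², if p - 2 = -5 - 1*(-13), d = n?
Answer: 4765489/69696 ≈ 68.375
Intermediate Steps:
n = -457/264 (n = -251*1/88 + 74*(1/66) = -251/88 + 37/33 = -457/264 ≈ -1.7311)
d = -457/264 ≈ -1.7311
p = 10 (p = 2 + (-5 - 1*(-13)) = 2 + (-5 + 13) = 2 + 8 = 10)
(p + d)² = (10 - 457/264)² = (2183/264)² = 4765489/69696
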